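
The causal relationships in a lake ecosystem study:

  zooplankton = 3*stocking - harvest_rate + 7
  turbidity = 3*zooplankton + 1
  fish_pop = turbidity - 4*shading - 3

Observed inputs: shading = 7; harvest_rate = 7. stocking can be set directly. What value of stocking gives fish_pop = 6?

Substituting into the zooplankton equation gives zooplankton = 3*stocking.
Substituting into the turbidity equation gives turbidity = 9*stocking + 1.
This gives fish_pop = 9*stocking - 30.
Solve 9*stocking - 30 = 6: stocking = (6 + 30) / 9 = 4.

stocking = 4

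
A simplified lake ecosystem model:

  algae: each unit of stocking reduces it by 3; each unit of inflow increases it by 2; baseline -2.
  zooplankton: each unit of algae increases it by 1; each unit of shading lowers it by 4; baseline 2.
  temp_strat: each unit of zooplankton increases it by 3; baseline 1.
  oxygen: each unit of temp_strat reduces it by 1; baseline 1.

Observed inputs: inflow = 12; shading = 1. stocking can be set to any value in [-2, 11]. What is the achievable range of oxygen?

-78 to 39

Substituting into the algae equation gives algae = -3*stocking + 22.
zooplankton becomes -3*stocking + 20.
temp_strat becomes -9*stocking + 61.
Substituting into the oxygen equation gives oxygen = 9*stocking - 60.
Linear in stocking, so extremes are at the endpoints: stocking = -2 gives oxygen = -78; stocking = 11 gives oxygen = 39.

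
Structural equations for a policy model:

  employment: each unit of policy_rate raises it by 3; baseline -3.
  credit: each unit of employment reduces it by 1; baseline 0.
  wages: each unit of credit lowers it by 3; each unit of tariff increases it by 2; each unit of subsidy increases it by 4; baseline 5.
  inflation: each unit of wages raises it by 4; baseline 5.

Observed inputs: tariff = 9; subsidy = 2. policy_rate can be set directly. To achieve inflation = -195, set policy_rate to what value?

policy_rate = -8

Substituting into the credit equation gives credit = -3*policy_rate + 3.
So wages = 9*policy_rate + 22.
Substituting into the inflation equation gives inflation = 36*policy_rate + 93.
Solve 36*policy_rate + 93 = -195: policy_rate = (-195 - 93) / 36 = -8.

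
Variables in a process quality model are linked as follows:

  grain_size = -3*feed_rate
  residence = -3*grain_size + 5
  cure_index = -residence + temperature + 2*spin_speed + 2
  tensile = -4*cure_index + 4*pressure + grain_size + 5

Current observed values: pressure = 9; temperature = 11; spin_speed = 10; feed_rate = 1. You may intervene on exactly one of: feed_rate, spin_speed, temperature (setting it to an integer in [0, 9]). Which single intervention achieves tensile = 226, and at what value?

set feed_rate = 9

Intervening on feed_rate: with other inputs at their observed values, tensile = 33*feed_rate - 71. Solving for 226 gives feed_rate = 9, within [0, 9].
Intervening on spin_speed: tensile = -8*spin_speed + 42. Reaching 226 requires spin_speed = -23, outside [0, 9].
Intervening on temperature: tensile = -4*temperature + 6. Reaching 226 requires temperature = -55, outside [0, 9].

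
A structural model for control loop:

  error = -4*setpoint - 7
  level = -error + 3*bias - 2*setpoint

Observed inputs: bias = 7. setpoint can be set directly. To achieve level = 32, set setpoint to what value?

Substituting into the level equation gives level = 2*setpoint + 28.
Solve 2*setpoint + 28 = 32: setpoint = (32 - 28) / 2 = 2.

setpoint = 2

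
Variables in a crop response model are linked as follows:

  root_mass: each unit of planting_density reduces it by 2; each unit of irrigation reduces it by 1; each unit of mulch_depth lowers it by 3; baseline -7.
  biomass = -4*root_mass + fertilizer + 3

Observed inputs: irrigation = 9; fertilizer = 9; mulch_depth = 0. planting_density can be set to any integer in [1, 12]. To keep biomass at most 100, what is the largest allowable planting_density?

Substituting into the root_mass equation gives root_mass = -2*planting_density - 16.
Substituting into the biomass equation gives biomass = 8*planting_density + 76.
Require 8*planting_density + 76 ≤ 100, so planting_density ≤ 3.
The largest integer in [1, 12] satisfying this is 3.

planting_density = 3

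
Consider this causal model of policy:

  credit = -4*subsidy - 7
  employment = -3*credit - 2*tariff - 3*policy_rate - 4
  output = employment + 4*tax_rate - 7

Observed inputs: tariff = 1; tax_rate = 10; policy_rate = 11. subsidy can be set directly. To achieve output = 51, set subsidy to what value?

Substituting into the employment equation gives employment = 12*subsidy - 18.
Substituting into the output equation gives output = 12*subsidy + 15.
Solve 12*subsidy + 15 = 51: subsidy = (51 - 15) / 12 = 3.

subsidy = 3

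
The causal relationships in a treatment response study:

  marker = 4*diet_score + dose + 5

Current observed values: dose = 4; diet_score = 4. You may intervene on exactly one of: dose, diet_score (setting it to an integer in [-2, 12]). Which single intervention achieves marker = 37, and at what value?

set diet_score = 7

Intervening on dose: marker = dose + 21. Reaching 37 requires dose = 16, outside [-2, 12].
Intervening on diet_score: with other inputs at their observed values, marker = 4*diet_score + 9. Solving for 37 gives diet_score = 7, within [-2, 12].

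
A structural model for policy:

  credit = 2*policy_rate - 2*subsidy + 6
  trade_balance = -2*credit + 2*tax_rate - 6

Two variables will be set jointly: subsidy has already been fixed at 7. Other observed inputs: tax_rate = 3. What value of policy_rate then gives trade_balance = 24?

With subsidy held at 7:
Substituting into the credit equation gives credit = 2*policy_rate - 8.
trade_balance becomes -4*policy_rate + 16.
Solve -4*policy_rate + 16 = 24: policy_rate = (24 - 16) / -4 = -2.

policy_rate = -2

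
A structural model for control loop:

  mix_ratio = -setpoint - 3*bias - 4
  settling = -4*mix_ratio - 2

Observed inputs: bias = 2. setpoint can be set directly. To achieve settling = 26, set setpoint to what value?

setpoint = -3

Substituting into the mix_ratio equation gives mix_ratio = -setpoint - 10.
Substituting into the settling equation gives settling = 4*setpoint + 38.
Solve 4*setpoint + 38 = 26: setpoint = (26 - 38) / 4 = -3.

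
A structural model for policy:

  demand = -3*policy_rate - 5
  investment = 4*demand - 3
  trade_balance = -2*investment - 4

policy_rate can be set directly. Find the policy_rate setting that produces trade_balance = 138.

policy_rate = 4

Substituting into the investment equation gives investment = -12*policy_rate - 23.
Substituting into the trade_balance equation gives trade_balance = 24*policy_rate + 42.
Solve 24*policy_rate + 42 = 138: policy_rate = (138 - 42) / 24 = 4.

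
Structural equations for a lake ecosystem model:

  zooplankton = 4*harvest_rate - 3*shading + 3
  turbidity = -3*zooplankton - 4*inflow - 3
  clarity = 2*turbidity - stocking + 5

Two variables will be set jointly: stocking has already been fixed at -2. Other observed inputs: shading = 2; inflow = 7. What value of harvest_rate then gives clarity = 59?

harvest_rate = -4

With stocking held at -2:
Substituting into the zooplankton equation gives zooplankton = 4*harvest_rate - 3.
turbidity becomes -12*harvest_rate - 22.
clarity becomes -24*harvest_rate - 37.
Solve -24*harvest_rate - 37 = 59: harvest_rate = (59 + 37) / -24 = -4.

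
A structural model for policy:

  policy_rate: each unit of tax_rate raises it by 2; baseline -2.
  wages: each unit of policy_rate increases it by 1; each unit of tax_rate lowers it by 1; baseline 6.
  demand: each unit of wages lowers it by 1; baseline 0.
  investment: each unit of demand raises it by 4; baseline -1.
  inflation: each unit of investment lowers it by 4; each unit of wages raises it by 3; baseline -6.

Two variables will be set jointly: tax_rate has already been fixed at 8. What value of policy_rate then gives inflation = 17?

policy_rate = 3

With tax_rate held at 8:
Intervening on policy_rate fixes its value directly, overriding its dependence on tax_rate.
Substituting into the wages equation gives wages = policy_rate - 2.
Substituting into the demand equation gives demand = -policy_rate + 2.
This gives investment = -4*policy_rate + 7.
Substituting into the inflation equation gives inflation = 19*policy_rate - 40.
Solve 19*policy_rate - 40 = 17: policy_rate = (17 + 40) / 19 = 3.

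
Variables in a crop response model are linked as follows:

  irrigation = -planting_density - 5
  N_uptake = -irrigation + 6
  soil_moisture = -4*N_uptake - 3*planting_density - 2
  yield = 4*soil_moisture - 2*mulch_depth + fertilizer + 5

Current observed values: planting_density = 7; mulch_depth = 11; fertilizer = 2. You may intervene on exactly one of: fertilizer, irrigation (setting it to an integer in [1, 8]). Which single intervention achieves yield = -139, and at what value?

set irrigation = 4

Intervening on fertilizer: yield = fertilizer - 397. Reaching -139 requires fertilizer = 258, outside [1, 8].
Intervening on irrigation: with other inputs at their observed values, yield = 16*irrigation - 203. Solving for -139 gives irrigation = 4, within [1, 8].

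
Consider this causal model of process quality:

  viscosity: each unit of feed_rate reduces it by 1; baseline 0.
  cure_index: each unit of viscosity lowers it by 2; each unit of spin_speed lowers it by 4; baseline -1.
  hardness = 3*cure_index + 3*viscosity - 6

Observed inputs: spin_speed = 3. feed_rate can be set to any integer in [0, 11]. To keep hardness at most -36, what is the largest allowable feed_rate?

feed_rate = 3

Substituting into the cure_index equation gives cure_index = 2*feed_rate - 13.
This gives hardness = 3*feed_rate - 45.
Require 3*feed_rate - 45 ≤ -36, so feed_rate ≤ 3.
The largest integer in [0, 11] satisfying this is 3.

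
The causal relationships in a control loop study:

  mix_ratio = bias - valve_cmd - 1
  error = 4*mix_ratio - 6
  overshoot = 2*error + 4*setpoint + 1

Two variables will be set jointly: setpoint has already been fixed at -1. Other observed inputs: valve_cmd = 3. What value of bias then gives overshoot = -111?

With setpoint held at -1:
Substituting into the mix_ratio equation gives mix_ratio = bias - 4.
So error = 4*bias - 22.
Substituting into the overshoot equation gives overshoot = 8*bias - 47.
Solve 8*bias - 47 = -111: bias = (-111 + 47) / 8 = -8.

bias = -8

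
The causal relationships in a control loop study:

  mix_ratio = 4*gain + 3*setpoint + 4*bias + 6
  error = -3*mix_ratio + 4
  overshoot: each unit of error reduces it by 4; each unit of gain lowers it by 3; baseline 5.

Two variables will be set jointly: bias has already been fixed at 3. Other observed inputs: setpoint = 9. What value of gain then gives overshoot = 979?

With bias held at 3:
Substituting into the mix_ratio equation gives mix_ratio = 4*gain + 45.
error becomes -12*gain - 131.
Substituting into the overshoot equation gives overshoot = 45*gain + 529.
Solve 45*gain + 529 = 979: gain = (979 - 529) / 45 = 10.

gain = 10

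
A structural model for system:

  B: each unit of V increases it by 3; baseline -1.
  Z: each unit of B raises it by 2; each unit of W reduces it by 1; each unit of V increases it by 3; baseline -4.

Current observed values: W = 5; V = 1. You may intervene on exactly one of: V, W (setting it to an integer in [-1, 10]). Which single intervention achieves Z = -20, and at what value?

set V = -1

Intervening on V: with other inputs at their observed values, Z = 9*V - 11. Solving for -20 gives V = -1, within [-1, 10].
Intervening on W: Z = -W + 3. Reaching -20 requires W = 23, outside [-1, 10].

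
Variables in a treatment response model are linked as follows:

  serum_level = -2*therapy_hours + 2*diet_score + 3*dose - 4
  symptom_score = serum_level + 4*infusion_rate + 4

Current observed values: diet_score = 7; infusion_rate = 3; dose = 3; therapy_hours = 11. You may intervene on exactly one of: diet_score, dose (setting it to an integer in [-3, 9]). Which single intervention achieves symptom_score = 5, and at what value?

Intervening on diet_score: with other inputs at their observed values, symptom_score = 2*diet_score - 1. Solving for 5 gives diet_score = 3, within [-3, 9].
Intervening on dose: symptom_score = 3*dose + 4. Reaching 5 requires dose = 1/3, not an integer.

set diet_score = 3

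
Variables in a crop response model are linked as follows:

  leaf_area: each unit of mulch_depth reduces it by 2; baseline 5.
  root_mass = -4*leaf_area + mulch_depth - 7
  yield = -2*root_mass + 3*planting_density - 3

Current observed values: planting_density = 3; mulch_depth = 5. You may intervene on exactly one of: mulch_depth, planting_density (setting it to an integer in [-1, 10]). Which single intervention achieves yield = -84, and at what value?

set mulch_depth = 8

Intervening on mulch_depth: with other inputs at their observed values, yield = -18*mulch_depth + 60. Solving for -84 gives mulch_depth = 8, within [-1, 10].
Intervening on planting_density: yield = 3*planting_density - 39. Reaching -84 requires planting_density = -15, outside [-1, 10].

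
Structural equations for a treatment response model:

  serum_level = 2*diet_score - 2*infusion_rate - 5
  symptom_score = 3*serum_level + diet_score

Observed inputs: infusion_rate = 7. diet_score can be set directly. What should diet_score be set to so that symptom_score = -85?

Substituting into the serum_level equation gives serum_level = 2*diet_score - 19.
Substituting into the symptom_score equation gives symptom_score = 7*diet_score - 57.
Solve 7*diet_score - 57 = -85: diet_score = (-85 + 57) / 7 = -4.

diet_score = -4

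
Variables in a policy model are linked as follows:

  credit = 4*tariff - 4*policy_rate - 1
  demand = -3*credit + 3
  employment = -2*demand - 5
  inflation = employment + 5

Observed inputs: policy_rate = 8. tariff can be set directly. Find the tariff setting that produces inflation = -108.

Substituting into the credit equation gives credit = 4*tariff - 33.
demand becomes -12*tariff + 102.
employment becomes 24*tariff - 209.
So inflation = 24*tariff - 204.
Solve 24*tariff - 204 = -108: tariff = (-108 + 204) / 24 = 4.

tariff = 4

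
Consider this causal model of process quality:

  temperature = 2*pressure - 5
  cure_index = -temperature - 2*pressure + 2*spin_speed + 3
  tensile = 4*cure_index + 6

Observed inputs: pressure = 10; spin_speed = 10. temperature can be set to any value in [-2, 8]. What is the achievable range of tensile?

Intervening on temperature fixes its value directly, overriding its dependence on pressure.
Substituting into the cure_index equation gives cure_index = -temperature + 3.
So tensile = -4*temperature + 18.
Linear in temperature, so extremes are at the endpoints: temperature = -2 gives tensile = 26; temperature = 8 gives tensile = -14.

-14 to 26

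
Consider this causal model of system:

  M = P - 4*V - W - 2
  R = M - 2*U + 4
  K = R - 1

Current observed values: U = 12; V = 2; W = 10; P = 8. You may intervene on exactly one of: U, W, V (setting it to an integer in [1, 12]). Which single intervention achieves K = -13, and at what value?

Intervening on U: with other inputs at their observed values, K = -2*U - 9. Solving for -13 gives U = 2, within [1, 12].
Intervening on W: K = -W - 23. Reaching -13 requires W = -10, outside [1, 12].
Intervening on V: K = -4*V - 25. Reaching -13 requires V = -3, outside [1, 12].

set U = 2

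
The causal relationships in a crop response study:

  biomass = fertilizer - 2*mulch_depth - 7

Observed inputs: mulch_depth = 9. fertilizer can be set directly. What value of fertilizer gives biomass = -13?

Substituting into the biomass equation gives biomass = fertilizer - 25.
Solve fertilizer - 25 = -13: fertilizer = (-13 + 25) / 1 = 12.

fertilizer = 12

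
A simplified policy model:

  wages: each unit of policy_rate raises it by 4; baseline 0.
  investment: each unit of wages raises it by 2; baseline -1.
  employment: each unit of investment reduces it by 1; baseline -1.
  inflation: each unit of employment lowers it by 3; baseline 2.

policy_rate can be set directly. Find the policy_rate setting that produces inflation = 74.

policy_rate = 3

Substituting into the investment equation gives investment = 8*policy_rate - 1.
Substituting into the employment equation gives employment = -8*policy_rate.
This gives inflation = 24*policy_rate + 2.
Solve 24*policy_rate + 2 = 74: policy_rate = (74 - 2) / 24 = 3.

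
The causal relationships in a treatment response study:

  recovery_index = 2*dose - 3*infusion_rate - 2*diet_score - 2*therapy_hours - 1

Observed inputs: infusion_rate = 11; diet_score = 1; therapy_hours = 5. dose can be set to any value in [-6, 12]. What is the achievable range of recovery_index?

-58 to -22

Substituting into the recovery_index equation gives recovery_index = 2*dose - 46.
Linear in dose, so extremes are at the endpoints: dose = -6 gives recovery_index = -58; dose = 12 gives recovery_index = -22.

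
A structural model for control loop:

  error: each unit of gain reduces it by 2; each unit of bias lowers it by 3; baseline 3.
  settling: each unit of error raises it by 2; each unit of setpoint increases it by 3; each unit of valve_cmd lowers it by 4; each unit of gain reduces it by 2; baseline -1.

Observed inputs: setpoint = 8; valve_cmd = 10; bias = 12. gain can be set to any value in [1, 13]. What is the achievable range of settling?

-161 to -89

Substituting into the error equation gives error = -2*gain - 33.
settling becomes -6*gain - 83.
Linear in gain, so extremes are at the endpoints: gain = 1 gives settling = -89; gain = 13 gives settling = -161.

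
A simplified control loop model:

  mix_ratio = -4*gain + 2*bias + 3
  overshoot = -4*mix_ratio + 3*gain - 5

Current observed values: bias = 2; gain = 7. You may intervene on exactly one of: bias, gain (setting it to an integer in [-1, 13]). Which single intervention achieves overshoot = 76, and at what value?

set bias = 5

Intervening on bias: with other inputs at their observed values, overshoot = -8*bias + 116. Solving for 76 gives bias = 5, within [-1, 13].
Intervening on gain: overshoot = 19*gain - 33. Reaching 76 requires gain = 109/19, not an integer.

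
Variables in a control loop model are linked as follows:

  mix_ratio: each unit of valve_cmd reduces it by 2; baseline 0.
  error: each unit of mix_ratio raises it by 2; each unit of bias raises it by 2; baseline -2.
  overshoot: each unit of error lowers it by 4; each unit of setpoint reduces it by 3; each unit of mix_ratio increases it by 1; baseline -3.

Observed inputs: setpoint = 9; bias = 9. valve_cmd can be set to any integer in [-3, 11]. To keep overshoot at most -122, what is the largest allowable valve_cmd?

Substituting into the error equation gives error = -4*valve_cmd + 16.
This gives overshoot = 14*valve_cmd - 94.
Require 14*valve_cmd - 94 ≤ -122, so valve_cmd ≤ -2.
The largest integer in [-3, 11] satisfying this is -2.

valve_cmd = -2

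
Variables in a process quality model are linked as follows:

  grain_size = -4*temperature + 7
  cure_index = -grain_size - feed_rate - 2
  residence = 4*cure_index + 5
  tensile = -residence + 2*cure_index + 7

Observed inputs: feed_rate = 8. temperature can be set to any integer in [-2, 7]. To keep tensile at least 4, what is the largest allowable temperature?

Substituting into the cure_index equation gives cure_index = 4*temperature - 17.
Substituting into the residence equation gives residence = 16*temperature - 63.
Substituting into the tensile equation gives tensile = -8*temperature + 36.
Require -8*temperature + 36 ≥ 4, so temperature ≤ 4.
The largest integer in [-2, 7] satisfying this is 4.

temperature = 4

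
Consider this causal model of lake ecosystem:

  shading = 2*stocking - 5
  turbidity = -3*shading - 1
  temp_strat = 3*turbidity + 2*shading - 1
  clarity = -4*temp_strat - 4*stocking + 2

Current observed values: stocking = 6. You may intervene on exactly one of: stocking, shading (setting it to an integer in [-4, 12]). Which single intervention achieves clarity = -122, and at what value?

set stocking = 0

Intervening on stocking: with other inputs at their observed values, clarity = 52*stocking - 122. Solving for -122 gives stocking = 0, within [-4, 12].
Intervening on shading: clarity = 28*shading - 6. Reaching -122 requires shading = -29/7, not an integer.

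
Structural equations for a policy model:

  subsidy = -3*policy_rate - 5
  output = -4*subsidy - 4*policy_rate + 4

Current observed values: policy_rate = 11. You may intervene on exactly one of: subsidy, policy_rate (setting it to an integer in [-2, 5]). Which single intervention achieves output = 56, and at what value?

set policy_rate = 4

Intervening on subsidy: output = -4*subsidy - 40. Reaching 56 requires subsidy = -24, outside [-2, 5].
Intervening on policy_rate: with other inputs at their observed values, output = 8*policy_rate + 24. Solving for 56 gives policy_rate = 4, within [-2, 5].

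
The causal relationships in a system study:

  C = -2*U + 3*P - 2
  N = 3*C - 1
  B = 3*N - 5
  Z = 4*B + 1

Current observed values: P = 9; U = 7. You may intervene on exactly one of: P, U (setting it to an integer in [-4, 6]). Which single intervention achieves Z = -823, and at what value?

set P = -2

Intervening on P: with other inputs at their observed values, Z = 108*P - 607. Solving for -823 gives P = -2, within [-4, 6].
Intervening on U: Z = -72*U + 869. Reaching -823 requires U = 47/2, not an integer.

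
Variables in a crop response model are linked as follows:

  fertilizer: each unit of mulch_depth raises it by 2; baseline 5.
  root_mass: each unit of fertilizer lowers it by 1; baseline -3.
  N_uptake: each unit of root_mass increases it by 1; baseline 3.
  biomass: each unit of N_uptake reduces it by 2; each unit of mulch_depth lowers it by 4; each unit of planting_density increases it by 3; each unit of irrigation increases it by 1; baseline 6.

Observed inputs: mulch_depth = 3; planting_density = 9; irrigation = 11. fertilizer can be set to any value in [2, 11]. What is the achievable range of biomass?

Intervening on fertilizer fixes its value directly, overriding its dependence on mulch_depth.
Substituting into the N_uptake equation gives N_uptake = -fertilizer.
Substituting into the biomass equation gives biomass = 2*fertilizer + 32.
Linear in fertilizer, so extremes are at the endpoints: fertilizer = 2 gives biomass = 36; fertilizer = 11 gives biomass = 54.

36 to 54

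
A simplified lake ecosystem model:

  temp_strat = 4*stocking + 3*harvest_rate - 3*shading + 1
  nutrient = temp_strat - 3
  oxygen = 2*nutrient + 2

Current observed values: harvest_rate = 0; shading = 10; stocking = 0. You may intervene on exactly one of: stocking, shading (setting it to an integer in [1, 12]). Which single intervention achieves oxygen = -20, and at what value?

set shading = 3

Intervening on stocking: oxygen = 8*stocking - 62. Reaching -20 requires stocking = 21/4, not an integer.
Intervening on shading: with other inputs at their observed values, oxygen = -6*shading - 2. Solving for -20 gives shading = 3, within [1, 12].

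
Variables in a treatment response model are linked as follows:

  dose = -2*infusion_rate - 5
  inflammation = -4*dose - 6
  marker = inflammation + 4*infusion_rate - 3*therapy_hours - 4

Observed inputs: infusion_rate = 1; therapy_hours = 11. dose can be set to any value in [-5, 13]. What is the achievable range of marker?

Intervening on dose fixes its value directly, overriding its dependence on infusion_rate.
Substituting into the marker equation gives marker = -4*dose - 39.
Linear in dose, so extremes are at the endpoints: dose = -5 gives marker = -19; dose = 13 gives marker = -91.

-91 to -19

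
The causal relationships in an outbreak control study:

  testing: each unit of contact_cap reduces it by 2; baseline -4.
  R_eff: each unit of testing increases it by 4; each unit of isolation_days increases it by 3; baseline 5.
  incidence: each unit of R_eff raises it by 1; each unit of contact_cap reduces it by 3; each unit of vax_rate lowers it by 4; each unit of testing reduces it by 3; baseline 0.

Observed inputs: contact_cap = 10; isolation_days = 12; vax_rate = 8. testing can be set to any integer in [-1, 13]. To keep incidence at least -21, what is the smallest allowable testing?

testing = 0

Intervening on testing fixes its value directly, overriding its dependence on contact_cap.
Substituting into the R_eff equation gives R_eff = 4*testing + 41.
incidence becomes testing - 21.
Require testing - 21 ≥ -21, so testing ≥ 0.
The smallest integer in [-1, 13] satisfying this is 0.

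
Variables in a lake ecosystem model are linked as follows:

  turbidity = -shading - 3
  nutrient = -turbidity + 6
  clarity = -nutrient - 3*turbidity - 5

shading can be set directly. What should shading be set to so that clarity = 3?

shading = 4

Substituting into the nutrient equation gives nutrient = shading + 9.
This gives clarity = 2*shading - 5.
Solve 2*shading - 5 = 3: shading = (3 + 5) / 2 = 4.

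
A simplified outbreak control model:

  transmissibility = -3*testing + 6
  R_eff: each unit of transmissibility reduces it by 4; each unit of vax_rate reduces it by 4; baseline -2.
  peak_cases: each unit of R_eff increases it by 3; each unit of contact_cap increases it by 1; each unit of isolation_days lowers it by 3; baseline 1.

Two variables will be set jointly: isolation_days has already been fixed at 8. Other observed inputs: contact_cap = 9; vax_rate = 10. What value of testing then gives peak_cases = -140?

With isolation_days held at 8:
Substituting into the R_eff equation gives R_eff = 12*testing - 66.
peak_cases becomes 36*testing - 212.
Solve 36*testing - 212 = -140: testing = (-140 + 212) / 36 = 2.

testing = 2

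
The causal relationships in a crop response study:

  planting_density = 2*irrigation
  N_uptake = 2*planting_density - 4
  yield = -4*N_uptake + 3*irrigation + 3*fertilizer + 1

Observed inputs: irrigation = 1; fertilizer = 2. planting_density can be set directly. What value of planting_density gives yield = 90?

Intervening on planting_density fixes its value directly, overriding its dependence on irrigation.
Substituting into the yield equation gives yield = -8*planting_density + 26.
Solve -8*planting_density + 26 = 90: planting_density = (90 - 26) / -8 = -8.

planting_density = -8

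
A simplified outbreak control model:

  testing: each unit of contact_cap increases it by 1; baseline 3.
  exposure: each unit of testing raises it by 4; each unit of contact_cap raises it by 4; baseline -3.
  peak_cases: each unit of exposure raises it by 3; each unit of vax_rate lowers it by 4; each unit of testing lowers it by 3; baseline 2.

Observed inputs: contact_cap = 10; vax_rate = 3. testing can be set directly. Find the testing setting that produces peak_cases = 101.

Intervening on testing fixes its value directly, overriding its dependence on contact_cap.
Substituting into the exposure equation gives exposure = 4*testing + 37.
Substituting into the peak_cases equation gives peak_cases = 9*testing + 101.
Solve 9*testing + 101 = 101: testing = (101 - 101) / 9 = 0.

testing = 0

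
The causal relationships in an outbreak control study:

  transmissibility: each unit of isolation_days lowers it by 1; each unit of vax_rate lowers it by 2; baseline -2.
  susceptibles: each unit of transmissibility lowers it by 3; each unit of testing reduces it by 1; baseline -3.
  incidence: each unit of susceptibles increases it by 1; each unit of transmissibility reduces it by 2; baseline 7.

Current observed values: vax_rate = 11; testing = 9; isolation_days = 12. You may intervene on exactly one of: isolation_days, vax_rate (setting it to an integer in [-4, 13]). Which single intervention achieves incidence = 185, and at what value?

set vax_rate = 12

Intervening on isolation_days: incidence = 5*isolation_days + 115. Reaching 185 requires isolation_days = 14, outside [-4, 13].
Intervening on vax_rate: with other inputs at their observed values, incidence = 10*vax_rate + 65. Solving for 185 gives vax_rate = 12, within [-4, 13].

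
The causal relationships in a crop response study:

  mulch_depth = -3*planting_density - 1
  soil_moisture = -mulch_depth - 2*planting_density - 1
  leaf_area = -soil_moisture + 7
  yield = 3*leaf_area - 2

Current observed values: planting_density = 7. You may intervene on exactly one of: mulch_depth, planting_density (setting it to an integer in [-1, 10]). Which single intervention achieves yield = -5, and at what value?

Intervening on mulch_depth: yield = 3*mulch_depth + 64. Reaching -5 requires mulch_depth = -23, outside [-1, 10].
Intervening on planting_density: with other inputs at their observed values, yield = -3*planting_density + 19. Solving for -5 gives planting_density = 8, within [-1, 10].

set planting_density = 8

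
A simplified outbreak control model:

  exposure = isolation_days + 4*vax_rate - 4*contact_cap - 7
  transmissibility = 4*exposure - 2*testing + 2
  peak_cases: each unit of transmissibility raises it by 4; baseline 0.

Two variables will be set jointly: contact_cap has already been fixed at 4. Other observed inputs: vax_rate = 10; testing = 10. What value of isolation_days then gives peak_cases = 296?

With contact_cap held at 4:
Substituting into the exposure equation gives exposure = isolation_days + 17.
transmissibility becomes 4*isolation_days + 50.
Substituting into the peak_cases equation gives peak_cases = 16*isolation_days + 200.
Solve 16*isolation_days + 200 = 296: isolation_days = (296 - 200) / 16 = 6.

isolation_days = 6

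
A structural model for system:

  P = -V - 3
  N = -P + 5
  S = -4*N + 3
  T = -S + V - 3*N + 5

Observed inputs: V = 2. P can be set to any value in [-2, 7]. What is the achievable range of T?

Intervening on P fixes its value directly, overriding its dependence on V.
Substituting into the S equation gives S = 4*P - 17.
Substituting into the T equation gives T = -P + 9.
Linear in P, so extremes are at the endpoints: P = -2 gives T = 11; P = 7 gives T = 2.

2 to 11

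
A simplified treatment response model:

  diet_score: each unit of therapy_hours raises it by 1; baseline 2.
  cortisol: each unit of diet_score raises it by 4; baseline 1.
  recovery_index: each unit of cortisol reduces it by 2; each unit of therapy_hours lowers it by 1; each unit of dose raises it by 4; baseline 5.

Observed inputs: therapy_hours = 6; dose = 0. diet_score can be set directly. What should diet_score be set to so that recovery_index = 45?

Intervening on diet_score fixes its value directly, overriding its dependence on therapy_hours.
Substituting into the recovery_index equation gives recovery_index = -8*diet_score - 3.
Solve -8*diet_score - 3 = 45: diet_score = (45 + 3) / -8 = -6.

diet_score = -6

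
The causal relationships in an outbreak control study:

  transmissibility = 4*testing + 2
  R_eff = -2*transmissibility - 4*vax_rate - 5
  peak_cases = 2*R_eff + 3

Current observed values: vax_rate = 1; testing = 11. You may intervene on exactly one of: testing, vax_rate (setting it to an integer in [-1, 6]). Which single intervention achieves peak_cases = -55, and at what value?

set testing = 2

Intervening on testing: with other inputs at their observed values, peak_cases = -16*testing - 23. Solving for -55 gives testing = 2, within [-1, 6].
Intervening on vax_rate: peak_cases = -8*vax_rate - 191. Reaching -55 requires vax_rate = -17, outside [-1, 6].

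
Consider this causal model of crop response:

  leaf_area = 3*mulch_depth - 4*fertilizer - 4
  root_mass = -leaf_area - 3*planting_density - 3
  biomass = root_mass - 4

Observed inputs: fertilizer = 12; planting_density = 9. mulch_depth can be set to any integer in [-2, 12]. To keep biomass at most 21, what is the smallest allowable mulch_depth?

mulch_depth = -1

Substituting into the leaf_area equation gives leaf_area = 3*mulch_depth - 52.
Substituting into the root_mass equation gives root_mass = -3*mulch_depth + 22.
So biomass = -3*mulch_depth + 18.
Require -3*mulch_depth + 18 ≤ 21, so mulch_depth ≥ -1.
The smallest integer in [-2, 12] satisfying this is -1.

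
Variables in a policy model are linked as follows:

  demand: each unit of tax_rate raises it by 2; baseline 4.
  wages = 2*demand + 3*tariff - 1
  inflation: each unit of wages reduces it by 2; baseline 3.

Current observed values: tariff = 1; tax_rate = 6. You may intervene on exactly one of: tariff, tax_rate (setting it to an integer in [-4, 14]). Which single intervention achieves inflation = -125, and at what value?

set tariff = 11

Intervening on tariff: with other inputs at their observed values, inflation = -6*tariff - 59. Solving for -125 gives tariff = 11, within [-4, 14].
Intervening on tax_rate: inflation = -8*tax_rate - 17. Reaching -125 requires tax_rate = 27/2, not an integer.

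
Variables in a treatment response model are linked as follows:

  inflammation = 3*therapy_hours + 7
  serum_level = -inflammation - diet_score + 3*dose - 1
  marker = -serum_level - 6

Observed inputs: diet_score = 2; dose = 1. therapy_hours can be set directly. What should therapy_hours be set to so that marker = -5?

therapy_hours = -2

Substituting into the serum_level equation gives serum_level = -3*therapy_hours - 7.
Substituting into the marker equation gives marker = 3*therapy_hours + 1.
Solve 3*therapy_hours + 1 = -5: therapy_hours = (-5 - 1) / 3 = -2.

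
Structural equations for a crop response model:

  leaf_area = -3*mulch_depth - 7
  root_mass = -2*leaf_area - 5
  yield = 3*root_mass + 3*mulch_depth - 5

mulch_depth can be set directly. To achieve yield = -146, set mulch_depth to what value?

mulch_depth = -8

Substituting into the root_mass equation gives root_mass = 6*mulch_depth + 9.
yield becomes 21*mulch_depth + 22.
Solve 21*mulch_depth + 22 = -146: mulch_depth = (-146 - 22) / 21 = -8.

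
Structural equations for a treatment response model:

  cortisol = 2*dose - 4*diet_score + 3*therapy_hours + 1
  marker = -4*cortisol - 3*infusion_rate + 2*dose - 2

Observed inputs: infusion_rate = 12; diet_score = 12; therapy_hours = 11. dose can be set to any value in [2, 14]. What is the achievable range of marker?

Substituting into the cortisol equation gives cortisol = 2*dose - 14.
marker becomes -6*dose + 18.
Linear in dose, so extremes are at the endpoints: dose = 2 gives marker = 6; dose = 14 gives marker = -66.

-66 to 6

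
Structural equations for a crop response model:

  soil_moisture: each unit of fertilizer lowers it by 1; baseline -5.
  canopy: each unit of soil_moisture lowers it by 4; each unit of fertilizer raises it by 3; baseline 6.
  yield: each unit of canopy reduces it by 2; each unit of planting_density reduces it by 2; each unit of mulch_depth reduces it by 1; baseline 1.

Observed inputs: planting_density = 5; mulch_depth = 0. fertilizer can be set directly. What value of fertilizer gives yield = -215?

Substituting into the canopy equation gives canopy = 7*fertilizer + 26.
So yield = -14*fertilizer - 61.
Solve -14*fertilizer - 61 = -215: fertilizer = (-215 + 61) / -14 = 11.

fertilizer = 11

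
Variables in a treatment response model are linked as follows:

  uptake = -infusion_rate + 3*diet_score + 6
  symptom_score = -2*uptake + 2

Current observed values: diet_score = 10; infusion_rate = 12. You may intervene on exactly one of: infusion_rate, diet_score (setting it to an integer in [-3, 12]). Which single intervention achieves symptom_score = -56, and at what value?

set infusion_rate = 7

Intervening on infusion_rate: with other inputs at their observed values, symptom_score = 2*infusion_rate - 70. Solving for -56 gives infusion_rate = 7, within [-3, 12].
Intervening on diet_score: symptom_score = -6*diet_score + 14. Reaching -56 requires diet_score = 35/3, not an integer.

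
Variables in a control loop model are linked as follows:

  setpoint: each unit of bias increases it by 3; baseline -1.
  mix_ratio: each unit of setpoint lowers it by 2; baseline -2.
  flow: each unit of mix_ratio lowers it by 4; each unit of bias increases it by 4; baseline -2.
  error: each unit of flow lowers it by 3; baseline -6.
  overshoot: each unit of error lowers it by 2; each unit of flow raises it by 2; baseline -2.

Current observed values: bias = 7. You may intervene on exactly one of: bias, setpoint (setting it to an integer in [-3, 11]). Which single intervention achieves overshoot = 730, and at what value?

Intervening on bias: overshoot = 224*bias - 6. Reaching 730 requires bias = 23/7, not an integer.
Intervening on setpoint: with other inputs at their observed values, overshoot = 64*setpoint + 282. Solving for 730 gives setpoint = 7, within [-3, 11].

set setpoint = 7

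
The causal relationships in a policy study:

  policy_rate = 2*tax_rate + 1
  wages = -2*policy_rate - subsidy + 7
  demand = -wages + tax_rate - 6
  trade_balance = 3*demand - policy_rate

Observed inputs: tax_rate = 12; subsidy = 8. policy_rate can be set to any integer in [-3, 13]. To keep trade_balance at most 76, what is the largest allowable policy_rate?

policy_rate = 11

Intervening on policy_rate fixes its value directly, overriding its dependence on tax_rate.
Substituting into the wages equation gives wages = -2*policy_rate - 1.
Substituting into the demand equation gives demand = 2*policy_rate + 7.
Substituting into the trade_balance equation gives trade_balance = 5*policy_rate + 21.
Require 5*policy_rate + 21 ≤ 76, so policy_rate ≤ 11.
The largest integer in [-3, 13] satisfying this is 11.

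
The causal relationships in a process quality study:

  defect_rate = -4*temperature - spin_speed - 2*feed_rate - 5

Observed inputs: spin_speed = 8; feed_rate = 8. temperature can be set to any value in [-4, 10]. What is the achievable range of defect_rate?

-69 to -13

Substituting into the defect_rate equation gives defect_rate = -4*temperature - 29.
Linear in temperature, so extremes are at the endpoints: temperature = -4 gives defect_rate = -13; temperature = 10 gives defect_rate = -69.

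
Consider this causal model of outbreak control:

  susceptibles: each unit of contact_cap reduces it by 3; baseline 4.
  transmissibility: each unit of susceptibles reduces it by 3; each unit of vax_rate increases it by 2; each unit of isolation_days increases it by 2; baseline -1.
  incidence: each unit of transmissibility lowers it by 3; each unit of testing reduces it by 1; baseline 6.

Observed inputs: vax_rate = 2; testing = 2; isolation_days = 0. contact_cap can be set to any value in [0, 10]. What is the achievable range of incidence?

-239 to 31

Substituting into the transmissibility equation gives transmissibility = 9*contact_cap - 9.
Substituting into the incidence equation gives incidence = -27*contact_cap + 31.
Linear in contact_cap, so extremes are at the endpoints: contact_cap = 0 gives incidence = 31; contact_cap = 10 gives incidence = -239.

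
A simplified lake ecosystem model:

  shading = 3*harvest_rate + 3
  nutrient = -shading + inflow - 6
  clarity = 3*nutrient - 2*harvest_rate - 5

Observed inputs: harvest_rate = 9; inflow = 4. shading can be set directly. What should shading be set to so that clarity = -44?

shading = 5

Intervening on shading fixes its value directly, overriding its dependence on harvest_rate.
Substituting into the nutrient equation gives nutrient = -shading - 2.
Substituting into the clarity equation gives clarity = -3*shading - 29.
Solve -3*shading - 29 = -44: shading = (-44 + 29) / -3 = 5.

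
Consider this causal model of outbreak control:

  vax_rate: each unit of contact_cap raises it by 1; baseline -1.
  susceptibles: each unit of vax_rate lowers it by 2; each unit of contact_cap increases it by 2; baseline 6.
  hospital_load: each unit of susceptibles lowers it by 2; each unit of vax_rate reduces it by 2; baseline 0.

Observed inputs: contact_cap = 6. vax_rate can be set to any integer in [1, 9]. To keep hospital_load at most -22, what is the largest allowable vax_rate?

Intervening on vax_rate fixes its value directly, overriding its dependence on contact_cap.
Substituting into the susceptibles equation gives susceptibles = -2*vax_rate + 18.
This gives hospital_load = 2*vax_rate - 36.
Require 2*vax_rate - 36 ≤ -22, so vax_rate ≤ 7.
The largest integer in [1, 9] satisfying this is 7.

vax_rate = 7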